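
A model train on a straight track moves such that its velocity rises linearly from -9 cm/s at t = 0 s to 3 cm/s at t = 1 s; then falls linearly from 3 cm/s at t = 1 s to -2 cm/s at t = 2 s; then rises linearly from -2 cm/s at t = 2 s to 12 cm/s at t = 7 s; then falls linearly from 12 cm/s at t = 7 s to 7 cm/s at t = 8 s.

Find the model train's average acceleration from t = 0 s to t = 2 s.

Average acceleration = Δv/Δt = (-2 − -9)/(2 − 0) = 3.5 cm/s².

3.5 cm/s²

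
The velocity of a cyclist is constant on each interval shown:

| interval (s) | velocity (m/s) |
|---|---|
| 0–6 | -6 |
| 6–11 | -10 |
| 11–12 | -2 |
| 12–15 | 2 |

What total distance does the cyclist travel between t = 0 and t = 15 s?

Distance (not displacement) is the total path length: add the absolute areas under v-t.
0–6 s: |-6| × 6 = 36 m
6–11 s: |-10| × 5 = 50 m
11–12 s: |-2| × 1 = 2 m
12–15 s: |2| × 3 = 6 m
Total distance = 94 m

94 m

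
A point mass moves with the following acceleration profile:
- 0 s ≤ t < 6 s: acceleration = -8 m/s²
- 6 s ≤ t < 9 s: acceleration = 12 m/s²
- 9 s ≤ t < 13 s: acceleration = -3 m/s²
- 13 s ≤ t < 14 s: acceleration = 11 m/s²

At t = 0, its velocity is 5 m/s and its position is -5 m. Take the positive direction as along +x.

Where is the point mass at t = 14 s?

On each constant-a segment, Δv = aΔt and Δx = v₀Δt + ½aΔt²; chain segment to segment.
0–6 s: v starts 5 m/s; Δx = 5·6 + ½·-8·6² = -114 m; v ends -43 m/s.
6–9 s: v starts -43 m/s; Δx = -43·3 + ½·12·3² = -75 m; v ends -7 m/s.
9–13 s: v starts -7 m/s; Δx = -7·4 + ½·-3·4² = -52 m; v ends -19 m/s.
13–14 s: v starts -19 m/s; Δx = -19·1 + ½·11·1² = -13.5 m; v ends -8 m/s.
x(14) = -5 + Σ Δx = -259.5 m.

-259.5 m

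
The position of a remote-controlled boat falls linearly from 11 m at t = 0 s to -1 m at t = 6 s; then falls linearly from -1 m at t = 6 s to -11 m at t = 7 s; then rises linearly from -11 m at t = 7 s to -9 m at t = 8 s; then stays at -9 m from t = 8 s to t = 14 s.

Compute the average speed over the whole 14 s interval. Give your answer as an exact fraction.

12/7 m/s

Average speed = (total path length)/(elapsed time); on a piecewise-linear x-t graph the path length is Σ|Δx|.
0–6 s: |Δx| = |-1 − 11| = 12 m
6–7 s: |Δx| = |-11 − -1| = 10 m
7–8 s: |Δx| = |-9 − -11| = 2 m
8–14 s: |Δx| = |-9 − -9| = 0 m
Total path = 24 m; average speed = 24/14 = 12/7 m/s.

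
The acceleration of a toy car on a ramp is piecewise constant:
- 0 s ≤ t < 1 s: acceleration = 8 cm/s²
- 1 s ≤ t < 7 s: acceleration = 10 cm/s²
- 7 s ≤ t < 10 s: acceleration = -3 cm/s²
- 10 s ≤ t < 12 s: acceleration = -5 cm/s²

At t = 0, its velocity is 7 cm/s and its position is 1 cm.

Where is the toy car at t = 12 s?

On each constant-a segment, Δv = aΔt and Δx = v₀Δt + ½aΔt²; chain segment to segment.
0–1 s: v starts 7 cm/s; Δx = 7·1 + ½·8·1² = 11 cm; v ends 15 cm/s.
1–7 s: v starts 15 cm/s; Δx = 15·6 + ½·10·6² = 270 cm; v ends 75 cm/s.
7–10 s: v starts 75 cm/s; Δx = 75·3 + ½·-3·3² = 211.5 cm; v ends 66 cm/s.
10–12 s: v starts 66 cm/s; Δx = 66·2 + ½·-5·2² = 122 cm; v ends 56 cm/s.
x(12) = 1 + Σ Δx = 615.5 cm.

615.5 cm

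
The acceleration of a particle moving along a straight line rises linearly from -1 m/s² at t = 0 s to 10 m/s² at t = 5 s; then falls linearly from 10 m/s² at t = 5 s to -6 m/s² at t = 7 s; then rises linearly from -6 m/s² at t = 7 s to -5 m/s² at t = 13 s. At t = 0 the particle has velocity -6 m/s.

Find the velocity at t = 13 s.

Δv equals the area under the a-t graph; then v = v₀ + Δv.
0–5 s: ½(-1 + 10)(5) = 22.5 m/s
5–7 s: ½(10 + -6)(2) = 4 m/s
7–13 s: ½(-6 + -5)(6) = -33 m/s
Δv = -6.5 m/s, so v(13) = -6 + (-6.5) = -12.5 m/s.

-12.5 m/s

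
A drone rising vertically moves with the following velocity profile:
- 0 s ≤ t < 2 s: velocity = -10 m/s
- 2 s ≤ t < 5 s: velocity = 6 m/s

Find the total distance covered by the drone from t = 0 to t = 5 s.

Distance (not displacement) is the total path length: add the absolute areas under v-t.
0–2 s: |-10| × 2 = 20 m
2–5 s: |6| × 3 = 18 m
Total distance = 38 m

38 m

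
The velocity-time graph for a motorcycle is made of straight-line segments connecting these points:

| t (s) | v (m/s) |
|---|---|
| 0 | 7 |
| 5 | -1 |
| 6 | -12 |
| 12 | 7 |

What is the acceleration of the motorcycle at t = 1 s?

Acceleration is the slope of the v-t graph on 0–5 s: (-1 − 7)/(5 − 0) = -1.6 m/s².

-1.6 m/s²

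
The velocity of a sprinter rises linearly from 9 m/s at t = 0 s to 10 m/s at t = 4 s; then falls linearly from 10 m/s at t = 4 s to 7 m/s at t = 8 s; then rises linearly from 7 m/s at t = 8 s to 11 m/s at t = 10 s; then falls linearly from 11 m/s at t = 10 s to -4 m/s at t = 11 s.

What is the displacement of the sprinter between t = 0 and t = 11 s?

Displacement is the signed area under the v-t curve.
0–4 s: ½(9 + 10)(4) = 38 m
4–8 s: ½(10 + 7)(4) = 34 m
8–10 s: ½(7 + 11)(2) = 18 m
10–11 s: ½(11 + -4)(1) = 3.5 m
Net displacement = 93.5 m

93.5 m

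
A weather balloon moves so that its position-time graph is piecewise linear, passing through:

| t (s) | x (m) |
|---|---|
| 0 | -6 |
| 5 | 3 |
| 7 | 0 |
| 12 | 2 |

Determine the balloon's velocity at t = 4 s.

1.8 m/s

Velocity is the slope of the x-t graph on 0–5 s: (3 − -6)/(5 − 0) = 1.8 m/s.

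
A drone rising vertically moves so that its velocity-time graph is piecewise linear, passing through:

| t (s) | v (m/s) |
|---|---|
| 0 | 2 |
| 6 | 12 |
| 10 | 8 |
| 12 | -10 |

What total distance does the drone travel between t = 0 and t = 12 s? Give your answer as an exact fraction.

820/9 m

Total distance travelled is ∫|v| dt — sum the magnitudes of each area piece.
0–6 s: |½(2 + 12)(6)| = 42 m
6–10 s: |½(12 + 8)(4)| = 40 m
10–12 s: v = 0 at t = 98/9 s; triangle areas 32/9 + 50/9 = 82/9 m
Total distance = 820/9 m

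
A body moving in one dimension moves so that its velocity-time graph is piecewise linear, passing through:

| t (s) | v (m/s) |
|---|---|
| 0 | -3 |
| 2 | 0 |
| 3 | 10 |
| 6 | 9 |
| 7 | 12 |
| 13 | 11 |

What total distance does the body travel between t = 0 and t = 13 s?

116 m

Total distance travelled is ∫|v| dt — sum the magnitudes of each area piece.
0–2 s: |½(-3 + 0)(2)| = 3 m
2–3 s: |½(0 + 10)(1)| = 5 m
3–6 s: |½(10 + 9)(3)| = 28.5 m
6–7 s: |½(9 + 12)(1)| = 10.5 m
7–13 s: |½(12 + 11)(6)| = 69 m
Total distance = 116 m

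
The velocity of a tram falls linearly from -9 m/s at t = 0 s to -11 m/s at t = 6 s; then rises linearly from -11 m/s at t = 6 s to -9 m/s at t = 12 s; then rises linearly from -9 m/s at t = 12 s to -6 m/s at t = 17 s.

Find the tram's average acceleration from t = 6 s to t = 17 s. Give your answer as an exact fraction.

Average acceleration = Δv/Δt = (-6 − -11)/(17 − 6) = 5/11 m/s².

5/11 m/s²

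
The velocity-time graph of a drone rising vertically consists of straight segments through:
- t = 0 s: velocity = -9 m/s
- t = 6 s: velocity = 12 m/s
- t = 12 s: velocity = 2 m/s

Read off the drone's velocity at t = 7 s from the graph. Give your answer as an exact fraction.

31/3 m/s

On 6–12 s the graph is linear from 12 to 2 m/s: v(7) = 12 + (2 − 12)·(7 − 6)/(12 − 6) = 31/3 m/s.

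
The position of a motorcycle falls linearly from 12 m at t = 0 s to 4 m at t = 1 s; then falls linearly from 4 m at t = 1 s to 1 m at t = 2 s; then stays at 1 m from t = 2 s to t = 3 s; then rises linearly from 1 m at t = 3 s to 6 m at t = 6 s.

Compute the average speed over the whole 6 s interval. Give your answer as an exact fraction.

8/3 m/s

Average speed = (total path length)/(elapsed time); on a piecewise-linear x-t graph the path length is Σ|Δx|.
0–1 s: |Δx| = |4 − 12| = 8 m
1–2 s: |Δx| = |1 − 4| = 3 m
2–3 s: |Δx| = |1 − 1| = 0 m
3–6 s: |Δx| = |6 − 1| = 5 m
Total path = 16 m; average speed = 16/6 = 8/3 m/s.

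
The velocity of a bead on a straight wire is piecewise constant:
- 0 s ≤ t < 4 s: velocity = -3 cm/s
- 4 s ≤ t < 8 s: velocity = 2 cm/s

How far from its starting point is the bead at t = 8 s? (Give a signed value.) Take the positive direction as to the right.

Net displacement equals the area under the velocity-time graph (areas below the axis count negative).
0–4 s: -3 × 4 = -12 cm
4–8 s: 2 × 4 = 8 cm
Net displacement = -4 cm

-4 cm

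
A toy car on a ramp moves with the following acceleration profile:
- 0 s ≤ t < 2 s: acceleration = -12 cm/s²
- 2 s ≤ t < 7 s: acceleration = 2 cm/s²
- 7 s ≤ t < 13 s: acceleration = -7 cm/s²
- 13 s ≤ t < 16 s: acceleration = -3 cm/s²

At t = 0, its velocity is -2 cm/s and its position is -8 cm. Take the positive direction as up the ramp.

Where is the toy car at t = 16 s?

On each constant-a segment, Δv = aΔt and Δx = v₀Δt + ½aΔt²; chain segment to segment.
0–2 s: v starts -2 cm/s; Δx = -2·2 + ½·-12·2² = -28 cm; v ends -26 cm/s.
2–7 s: v starts -26 cm/s; Δx = -26·5 + ½·2·5² = -105 cm; v ends -16 cm/s.
7–13 s: v starts -16 cm/s; Δx = -16·6 + ½·-7·6² = -222 cm; v ends -58 cm/s.
13–16 s: v starts -58 cm/s; Δx = -58·3 + ½·-3·3² = -187.5 cm; v ends -67 cm/s.
x(16) = -8 + Σ Δx = -550.5 cm.

-550.5 cm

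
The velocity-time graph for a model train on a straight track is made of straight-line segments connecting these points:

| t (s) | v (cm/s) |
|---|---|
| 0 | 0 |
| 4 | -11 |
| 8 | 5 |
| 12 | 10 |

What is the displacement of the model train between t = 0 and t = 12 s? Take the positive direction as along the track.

Displacement is the signed area under the v-t curve.
0–4 s: ½(0 + -11)(4) = -22 cm
4–8 s: ½(-11 + 5)(4) = -12 cm
8–12 s: ½(5 + 10)(4) = 30 cm
Net displacement = -4 cm

-4 cm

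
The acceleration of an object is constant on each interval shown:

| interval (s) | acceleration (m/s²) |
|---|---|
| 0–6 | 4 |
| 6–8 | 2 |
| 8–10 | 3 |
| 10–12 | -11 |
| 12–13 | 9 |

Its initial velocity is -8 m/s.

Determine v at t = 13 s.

13 m/s

Δv equals the area under the a-t graph; then v = v₀ + Δv.
0–6 s: 4 × 6 = 24 m/s
6–8 s: 2 × 2 = 4 m/s
8–10 s: 3 × 2 = 6 m/s
10–12 s: -11 × 2 = -22 m/s
12–13 s: 9 × 1 = 9 m/s
Δv = 21 m/s, so v(13) = -8 + (21) = 13 m/s.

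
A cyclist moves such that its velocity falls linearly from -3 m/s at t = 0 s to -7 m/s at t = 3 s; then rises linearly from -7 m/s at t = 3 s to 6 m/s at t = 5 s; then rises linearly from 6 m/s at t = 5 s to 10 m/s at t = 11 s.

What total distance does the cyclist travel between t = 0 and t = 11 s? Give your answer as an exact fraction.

Total distance travelled is ∫|v| dt — sum the magnitudes of each area piece.
0–3 s: |½(-3 + -7)(3)| = 15 m
3–5 s: v = 0 at t = 53/13 s; triangle areas 49/13 + 36/13 = 85/13 m
5–11 s: |½(6 + 10)(6)| = 48 m
Total distance = 904/13 m

904/13 m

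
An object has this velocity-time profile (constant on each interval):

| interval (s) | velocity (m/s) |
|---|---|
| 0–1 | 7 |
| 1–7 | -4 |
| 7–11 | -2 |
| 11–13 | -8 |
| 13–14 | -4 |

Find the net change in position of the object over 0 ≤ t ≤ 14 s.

Displacement is the signed area under the v-t curve.
0–1 s: 7 × 1 = 7 m
1–7 s: -4 × 6 = -24 m
7–11 s: -2 × 4 = -8 m
11–13 s: -8 × 2 = -16 m
13–14 s: -4 × 1 = -4 m
Net displacement = -45 m

-45 m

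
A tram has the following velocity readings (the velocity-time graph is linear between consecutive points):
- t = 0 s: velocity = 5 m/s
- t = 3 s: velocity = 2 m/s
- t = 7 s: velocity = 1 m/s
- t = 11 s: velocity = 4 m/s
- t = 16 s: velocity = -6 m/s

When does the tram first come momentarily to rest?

v changes sign on 11–16 s (from 4 to -6); the graph is linear there, so v = 0 at t = 11 + (-4)·(16 − 11)/(-6 − 4) = 13 s.

t = 13 s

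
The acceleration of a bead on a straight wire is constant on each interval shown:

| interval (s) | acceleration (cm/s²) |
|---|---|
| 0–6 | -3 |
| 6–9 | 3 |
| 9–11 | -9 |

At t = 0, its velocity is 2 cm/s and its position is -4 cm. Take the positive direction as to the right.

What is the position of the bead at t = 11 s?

-112.5 cm

On each constant-a segment, Δv = aΔt and Δx = v₀Δt + ½aΔt²; chain segment to segment.
0–6 s: v starts 2 cm/s; Δx = 2·6 + ½·-3·6² = -42 cm; v ends -16 cm/s.
6–9 s: v starts -16 cm/s; Δx = -16·3 + ½·3·3² = -34.5 cm; v ends -7 cm/s.
9–11 s: v starts -7 cm/s; Δx = -7·2 + ½·-9·2² = -32 cm; v ends -25 cm/s.
x(11) = -4 + Σ Δx = -112.5 cm.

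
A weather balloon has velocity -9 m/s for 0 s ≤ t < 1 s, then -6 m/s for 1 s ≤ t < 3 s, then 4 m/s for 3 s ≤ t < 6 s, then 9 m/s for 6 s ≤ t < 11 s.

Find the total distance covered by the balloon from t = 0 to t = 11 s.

78 m

Total distance travelled is ∫|v| dt — sum the magnitudes of each area piece.
0–1 s: |-9| × 1 = 9 m
1–3 s: |-6| × 2 = 12 m
3–6 s: |4| × 3 = 12 m
6–11 s: |9| × 5 = 45 m
Total distance = 78 m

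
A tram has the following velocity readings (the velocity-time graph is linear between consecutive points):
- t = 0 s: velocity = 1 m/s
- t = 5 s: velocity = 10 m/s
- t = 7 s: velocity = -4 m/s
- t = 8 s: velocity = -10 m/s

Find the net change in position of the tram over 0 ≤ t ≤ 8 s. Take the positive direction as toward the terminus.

Net displacement equals the area under the velocity-time graph (areas below the axis count negative).
0–5 s: ½(1 + 10)(5) = 27.5 m
5–7 s: ½(10 + -4)(2) = 6 m
7–8 s: ½(-4 + -10)(1) = -7 m
Net displacement = 26.5 m

26.5 m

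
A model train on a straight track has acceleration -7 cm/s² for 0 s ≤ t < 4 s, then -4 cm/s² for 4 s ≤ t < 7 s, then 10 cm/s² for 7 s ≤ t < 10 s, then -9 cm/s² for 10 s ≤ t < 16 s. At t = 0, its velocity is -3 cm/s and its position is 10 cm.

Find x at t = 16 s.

On each constant-a segment, Δv = aΔt and Δx = v₀Δt + ½aΔt²; chain segment to segment.
0–4 s: v starts -3 cm/s; Δx = -3·4 + ½·-7·4² = -68 cm; v ends -31 cm/s.
4–7 s: v starts -31 cm/s; Δx = -31·3 + ½·-4·3² = -111 cm; v ends -43 cm/s.
7–10 s: v starts -43 cm/s; Δx = -43·3 + ½·10·3² = -84 cm; v ends -13 cm/s.
10–16 s: v starts -13 cm/s; Δx = -13·6 + ½·-9·6² = -240 cm; v ends -67 cm/s.
x(16) = 10 + Σ Δx = -493 cm.

-493 cm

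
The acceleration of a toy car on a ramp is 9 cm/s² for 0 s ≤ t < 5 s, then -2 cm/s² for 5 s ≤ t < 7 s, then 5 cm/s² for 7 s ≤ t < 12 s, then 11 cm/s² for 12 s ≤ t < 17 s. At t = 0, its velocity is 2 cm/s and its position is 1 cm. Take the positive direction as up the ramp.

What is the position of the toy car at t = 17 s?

968.5 cm

On each constant-a segment, Δv = aΔt and Δx = v₀Δt + ½aΔt²; chain segment to segment.
0–5 s: v starts 2 cm/s; Δx = 2·5 + ½·9·5² = 122.5 cm; v ends 47 cm/s.
5–7 s: v starts 47 cm/s; Δx = 47·2 + ½·-2·2² = 90 cm; v ends 43 cm/s.
7–12 s: v starts 43 cm/s; Δx = 43·5 + ½·5·5² = 277.5 cm; v ends 68 cm/s.
12–17 s: v starts 68 cm/s; Δx = 68·5 + ½·11·5² = 477.5 cm; v ends 123 cm/s.
x(17) = 1 + Σ Δx = 968.5 cm.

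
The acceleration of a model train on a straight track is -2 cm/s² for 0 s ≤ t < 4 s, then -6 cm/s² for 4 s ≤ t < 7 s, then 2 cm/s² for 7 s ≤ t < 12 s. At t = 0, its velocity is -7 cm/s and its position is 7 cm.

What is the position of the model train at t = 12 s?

On each constant-a segment, Δv = aΔt and Δx = v₀Δt + ½aΔt²; chain segment to segment.
0–4 s: v starts -7 cm/s; Δx = -7·4 + ½·-2·4² = -44 cm; v ends -15 cm/s.
4–7 s: v starts -15 cm/s; Δx = -15·3 + ½·-6·3² = -72 cm; v ends -33 cm/s.
7–12 s: v starts -33 cm/s; Δx = -33·5 + ½·2·5² = -140 cm; v ends -23 cm/s.
x(12) = 7 + Σ Δx = -249 cm.

-249 cm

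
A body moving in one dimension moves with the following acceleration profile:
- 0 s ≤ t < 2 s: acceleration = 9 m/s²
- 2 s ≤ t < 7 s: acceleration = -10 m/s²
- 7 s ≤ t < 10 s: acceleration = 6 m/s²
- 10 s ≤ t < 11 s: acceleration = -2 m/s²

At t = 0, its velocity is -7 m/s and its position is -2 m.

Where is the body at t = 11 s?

-180 m

On each constant-a segment, Δv = aΔt and Δx = v₀Δt + ½aΔt²; chain segment to segment.
0–2 s: v starts -7 m/s; Δx = -7·2 + ½·9·2² = 4 m; v ends 11 m/s.
2–7 s: v starts 11 m/s; Δx = 11·5 + ½·-10·5² = -70 m; v ends -39 m/s.
7–10 s: v starts -39 m/s; Δx = -39·3 + ½·6·3² = -90 m; v ends -21 m/s.
10–11 s: v starts -21 m/s; Δx = -21·1 + ½·-2·1² = -22 m; v ends -23 m/s.
x(11) = -2 + Σ Δx = -180 m.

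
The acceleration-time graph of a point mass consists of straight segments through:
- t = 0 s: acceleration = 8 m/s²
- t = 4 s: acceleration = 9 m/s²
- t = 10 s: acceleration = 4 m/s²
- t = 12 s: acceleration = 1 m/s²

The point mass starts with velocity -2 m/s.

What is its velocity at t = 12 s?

Δv equals the area under the a-t graph; then v = v₀ + Δv.
0–4 s: ½(8 + 9)(4) = 34 m/s
4–10 s: ½(9 + 4)(6) = 39 m/s
10–12 s: ½(4 + 1)(2) = 5 m/s
Δv = 78 m/s, so v(12) = -2 + (78) = 76 m/s.

76 m/s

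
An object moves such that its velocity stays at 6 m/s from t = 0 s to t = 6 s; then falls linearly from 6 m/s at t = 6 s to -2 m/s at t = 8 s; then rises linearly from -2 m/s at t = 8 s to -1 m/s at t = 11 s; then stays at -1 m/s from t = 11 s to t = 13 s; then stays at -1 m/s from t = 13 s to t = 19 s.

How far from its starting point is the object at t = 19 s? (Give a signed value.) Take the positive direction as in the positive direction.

27.5 m

Displacement is the signed area under the v-t curve.
0–6 s: 6 × 6 = 36 m
6–8 s: ½(6 + -2)(2) = 4 m
8–11 s: ½(-2 + -1)(3) = -4.5 m
11–13 s: -1 × 2 = -2 m
13–19 s: -1 × 6 = -6 m
Net displacement = 27.5 m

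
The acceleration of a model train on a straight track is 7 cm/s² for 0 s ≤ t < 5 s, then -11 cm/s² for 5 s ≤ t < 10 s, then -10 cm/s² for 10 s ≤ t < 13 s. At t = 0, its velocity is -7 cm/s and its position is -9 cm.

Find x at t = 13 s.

-80 cm

On each constant-a segment, Δv = aΔt and Δx = v₀Δt + ½aΔt²; chain segment to segment.
0–5 s: v starts -7 cm/s; Δx = -7·5 + ½·7·5² = 52.5 cm; v ends 28 cm/s.
5–10 s: v starts 28 cm/s; Δx = 28·5 + ½·-11·5² = 2.5 cm; v ends -27 cm/s.
10–13 s: v starts -27 cm/s; Δx = -27·3 + ½·-10·3² = -126 cm; v ends -57 cm/s.
x(13) = -9 + Σ Δx = -80 cm.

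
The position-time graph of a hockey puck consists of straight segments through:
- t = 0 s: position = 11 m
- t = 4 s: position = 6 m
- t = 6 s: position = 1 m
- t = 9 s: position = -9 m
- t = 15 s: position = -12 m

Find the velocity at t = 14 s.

-0.5 m/s

Velocity is the slope of the x-t graph on 9–15 s: (-12 − -9)/(15 − 9) = -0.5 m/s.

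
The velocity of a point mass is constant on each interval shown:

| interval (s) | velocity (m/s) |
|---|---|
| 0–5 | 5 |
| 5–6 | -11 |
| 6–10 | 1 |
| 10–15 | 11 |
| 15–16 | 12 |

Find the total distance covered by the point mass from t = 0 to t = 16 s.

Total distance travelled is ∫|v| dt — sum the magnitudes of each area piece.
0–5 s: |5| × 5 = 25 m
5–6 s: |-11| × 1 = 11 m
6–10 s: |1| × 4 = 4 m
10–15 s: |11| × 5 = 55 m
15–16 s: |12| × 1 = 12 m
Total distance = 107 m

107 m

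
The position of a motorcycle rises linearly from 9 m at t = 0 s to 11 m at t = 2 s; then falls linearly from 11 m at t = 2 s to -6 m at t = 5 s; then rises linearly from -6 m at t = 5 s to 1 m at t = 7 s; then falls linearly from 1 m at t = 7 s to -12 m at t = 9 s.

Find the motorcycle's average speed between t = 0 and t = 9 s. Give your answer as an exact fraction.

Average speed = (total path length)/(elapsed time); on a piecewise-linear x-t graph the path length is Σ|Δx|.
0–2 s: |Δx| = |11 − 9| = 2 m
2–5 s: |Δx| = |-6 − 11| = 17 m
5–7 s: |Δx| = |1 − -6| = 7 m
7–9 s: |Δx| = |-12 − 1| = 13 m
Total path = 39 m; average speed = 39/9 = 13/3 m/s.

13/3 m/s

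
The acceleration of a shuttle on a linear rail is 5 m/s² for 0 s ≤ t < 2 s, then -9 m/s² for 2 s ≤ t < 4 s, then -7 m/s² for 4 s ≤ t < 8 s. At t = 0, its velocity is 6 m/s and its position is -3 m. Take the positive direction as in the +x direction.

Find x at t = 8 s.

On each constant-a segment, Δv = aΔt and Δx = v₀Δt + ½aΔt²; chain segment to segment.
0–2 s: v starts 6 m/s; Δx = 6·2 + ½·5·2² = 22 m; v ends 16 m/s.
2–4 s: v starts 16 m/s; Δx = 16·2 + ½·-9·2² = 14 m; v ends -2 m/s.
4–8 s: v starts -2 m/s; Δx = -2·4 + ½·-7·4² = -64 m; v ends -30 m/s.
x(8) = -3 + Σ Δx = -31 m.

-31 m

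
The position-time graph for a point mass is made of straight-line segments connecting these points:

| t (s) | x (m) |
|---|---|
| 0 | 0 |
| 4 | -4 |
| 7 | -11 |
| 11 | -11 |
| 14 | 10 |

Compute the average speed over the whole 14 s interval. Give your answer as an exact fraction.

16/7 m/s

Average speed = (total path length)/(elapsed time); on a piecewise-linear x-t graph the path length is Σ|Δx|.
0–4 s: |Δx| = |-4 − 0| = 4 m
4–7 s: |Δx| = |-11 − -4| = 7 m
7–11 s: |Δx| = |-11 − -11| = 0 m
11–14 s: |Δx| = |10 − -11| = 21 m
Total path = 32 m; average speed = 32/14 = 16/7 m/s.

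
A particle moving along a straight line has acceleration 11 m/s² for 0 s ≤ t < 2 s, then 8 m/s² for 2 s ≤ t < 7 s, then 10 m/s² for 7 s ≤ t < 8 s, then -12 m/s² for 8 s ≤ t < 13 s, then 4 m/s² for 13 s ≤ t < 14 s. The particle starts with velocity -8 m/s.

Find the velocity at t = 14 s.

Δv equals the area under the a-t graph; then v = v₀ + Δv.
0–2 s: 11 × 2 = 22 m/s
2–7 s: 8 × 5 = 40 m/s
7–8 s: 10 × 1 = 10 m/s
8–13 s: -12 × 5 = -60 m/s
13–14 s: 4 × 1 = 4 m/s
Δv = 16 m/s, so v(14) = -8 + (16) = 8 m/s.

8 m/s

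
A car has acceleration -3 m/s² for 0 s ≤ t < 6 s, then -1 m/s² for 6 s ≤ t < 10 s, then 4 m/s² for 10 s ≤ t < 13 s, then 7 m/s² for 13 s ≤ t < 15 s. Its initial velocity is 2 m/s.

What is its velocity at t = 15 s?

Δv equals the area under the a-t graph; then v = v₀ + Δv.
0–6 s: -3 × 6 = -18 m/s
6–10 s: -1 × 4 = -4 m/s
10–13 s: 4 × 3 = 12 m/s
13–15 s: 7 × 2 = 14 m/s
Δv = 4 m/s, so v(15) = 2 + (4) = 6 m/s.

6 m/s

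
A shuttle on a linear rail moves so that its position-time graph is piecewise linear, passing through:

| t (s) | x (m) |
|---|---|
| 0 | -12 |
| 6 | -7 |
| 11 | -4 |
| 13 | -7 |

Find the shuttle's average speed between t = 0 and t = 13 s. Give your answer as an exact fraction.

11/13 m/s

Average speed = (total path length)/(elapsed time); on a piecewise-linear x-t graph the path length is Σ|Δx|.
0–6 s: |Δx| = |-7 − -12| = 5 m
6–11 s: |Δx| = |-4 − -7| = 3 m
11–13 s: |Δx| = |-7 − -4| = 3 m
Total path = 11 m; average speed = 11/13 = 11/13 m/s.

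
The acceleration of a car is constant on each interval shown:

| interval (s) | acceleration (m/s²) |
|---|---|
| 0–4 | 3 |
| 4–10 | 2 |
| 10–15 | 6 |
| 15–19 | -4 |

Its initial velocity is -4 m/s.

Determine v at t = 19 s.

34 m/s

Δv equals the area under the a-t graph; then v = v₀ + Δv.
0–4 s: 3 × 4 = 12 m/s
4–10 s: 2 × 6 = 12 m/s
10–15 s: 6 × 5 = 30 m/s
15–19 s: -4 × 4 = -16 m/s
Δv = 38 m/s, so v(19) = -4 + (38) = 34 m/s.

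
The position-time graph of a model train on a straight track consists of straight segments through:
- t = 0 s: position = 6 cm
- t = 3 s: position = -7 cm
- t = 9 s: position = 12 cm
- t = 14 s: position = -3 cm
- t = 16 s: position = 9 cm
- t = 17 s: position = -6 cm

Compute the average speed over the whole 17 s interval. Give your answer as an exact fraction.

74/17 cm/s

Average speed = (total path length)/(elapsed time); on a piecewise-linear x-t graph the path length is Σ|Δx|.
0–3 s: |Δx| = |-7 − 6| = 13 cm
3–9 s: |Δx| = |12 − -7| = 19 cm
9–14 s: |Δx| = |-3 − 12| = 15 cm
14–16 s: |Δx| = |9 − -3| = 12 cm
16–17 s: |Δx| = |-6 − 9| = 15 cm
Total path = 74 cm; average speed = 74/17 = 74/17 cm/s.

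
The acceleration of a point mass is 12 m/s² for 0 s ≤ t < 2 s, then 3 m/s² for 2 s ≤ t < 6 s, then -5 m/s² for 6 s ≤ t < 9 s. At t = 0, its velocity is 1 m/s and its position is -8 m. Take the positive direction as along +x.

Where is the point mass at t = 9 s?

On each constant-a segment, Δv = aΔt and Δx = v₀Δt + ½aΔt²; chain segment to segment.
0–2 s: v starts 1 m/s; Δx = 1·2 + ½·12·2² = 26 m; v ends 25 m/s.
2–6 s: v starts 25 m/s; Δx = 25·4 + ½·3·4² = 124 m; v ends 37 m/s.
6–9 s: v starts 37 m/s; Δx = 37·3 + ½·-5·3² = 88.5 m; v ends 22 m/s.
x(9) = -8 + Σ Δx = 230.5 m.

230.5 m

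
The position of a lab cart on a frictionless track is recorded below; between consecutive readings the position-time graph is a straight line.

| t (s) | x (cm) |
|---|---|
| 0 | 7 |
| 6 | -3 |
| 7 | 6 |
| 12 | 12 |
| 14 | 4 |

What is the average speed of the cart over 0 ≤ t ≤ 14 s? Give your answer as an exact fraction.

Average speed = (total path length)/(elapsed time); on a piecewise-linear x-t graph the path length is Σ|Δx|.
0–6 s: |Δx| = |-3 − 7| = 10 cm
6–7 s: |Δx| = |6 − -3| = 9 cm
7–12 s: |Δx| = |12 − 6| = 6 cm
12–14 s: |Δx| = |4 − 12| = 8 cm
Total path = 33 cm; average speed = 33/14 = 33/14 cm/s.

33/14 cm/s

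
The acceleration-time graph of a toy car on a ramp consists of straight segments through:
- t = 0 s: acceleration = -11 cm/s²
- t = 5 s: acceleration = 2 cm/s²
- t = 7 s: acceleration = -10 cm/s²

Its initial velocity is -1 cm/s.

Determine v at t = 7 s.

-31.5 cm/s

Δv equals the area under the a-t graph; then v = v₀ + Δv.
0–5 s: ½(-11 + 2)(5) = -22.5 cm/s
5–7 s: ½(2 + -10)(2) = -8 cm/s
Δv = -30.5 cm/s, so v(7) = -1 + (-30.5) = -31.5 cm/s.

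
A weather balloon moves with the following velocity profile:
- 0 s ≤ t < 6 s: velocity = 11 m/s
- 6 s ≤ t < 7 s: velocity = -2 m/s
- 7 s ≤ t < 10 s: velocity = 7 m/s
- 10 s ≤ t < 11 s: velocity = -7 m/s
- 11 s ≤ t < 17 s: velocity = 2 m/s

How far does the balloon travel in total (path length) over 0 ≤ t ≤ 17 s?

Total distance travelled is ∫|v| dt — sum the magnitudes of each area piece.
0–6 s: |11| × 6 = 66 m
6–7 s: |-2| × 1 = 2 m
7–10 s: |7| × 3 = 21 m
10–11 s: |-7| × 1 = 7 m
11–17 s: |2| × 6 = 12 m
Total distance = 108 m

108 m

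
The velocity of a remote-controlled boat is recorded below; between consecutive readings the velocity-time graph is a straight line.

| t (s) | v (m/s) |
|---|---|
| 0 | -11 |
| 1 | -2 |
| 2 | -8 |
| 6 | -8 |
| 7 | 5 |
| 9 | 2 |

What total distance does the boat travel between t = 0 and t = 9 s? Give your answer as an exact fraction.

Distance (not displacement) is the total path length: add the absolute areas under v-t.
0–1 s: |½(-11 + -2)(1)| = 6.5 m
1–2 s: |½(-2 + -8)(1)| = 5 m
2–6 s: |-8| × 4 = 32 m
6–7 s: v = 0 at t = 86/13 s; triangle areas 32/13 + 25/26 = 89/26 m
7–9 s: |½(5 + 2)(2)| = 7 m
Total distance = 701/13 m

701/13 m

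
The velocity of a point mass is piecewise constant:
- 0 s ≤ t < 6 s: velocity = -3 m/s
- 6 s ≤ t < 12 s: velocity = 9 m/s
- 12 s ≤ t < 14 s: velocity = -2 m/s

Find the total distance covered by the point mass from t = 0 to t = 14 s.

76 m

Total distance travelled is ∫|v| dt — sum the magnitudes of each area piece.
0–6 s: |-3| × 6 = 18 m
6–12 s: |9| × 6 = 54 m
12–14 s: |-2| × 2 = 4 m
Total distance = 76 m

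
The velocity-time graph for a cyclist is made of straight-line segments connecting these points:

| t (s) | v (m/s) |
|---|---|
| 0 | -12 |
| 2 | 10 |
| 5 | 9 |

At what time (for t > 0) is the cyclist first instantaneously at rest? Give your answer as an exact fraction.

t = 12/11 s

v changes sign on 0–2 s (from -12 to 10); the graph is linear there, so v = 0 at t = 0 + (12)·(2 − 0)/(10 − -12) = 12/11 s.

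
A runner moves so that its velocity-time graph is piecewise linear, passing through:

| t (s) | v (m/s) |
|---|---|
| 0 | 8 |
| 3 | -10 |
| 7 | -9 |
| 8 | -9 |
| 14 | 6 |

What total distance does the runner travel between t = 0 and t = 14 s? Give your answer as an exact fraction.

Distance (not displacement) is the total path length: add the absolute areas under v-t.
0–3 s: v = 0 at t = 4/3 s; triangle areas 16/3 + 25/3 = 41/3 m
3–7 s: |½(-10 + -9)(4)| = 38 m
7–8 s: |-9| × 1 = 9 m
8–14 s: v = 0 at t = 11.6 s; triangle areas 16.2 + 7.2 = 23.4 m
Total distance = 1261/15 m

1261/15 m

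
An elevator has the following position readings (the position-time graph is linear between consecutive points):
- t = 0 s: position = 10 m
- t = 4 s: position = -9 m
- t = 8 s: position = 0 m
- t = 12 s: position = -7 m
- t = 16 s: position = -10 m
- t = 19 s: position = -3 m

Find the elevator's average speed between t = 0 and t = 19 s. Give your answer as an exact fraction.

45/19 m/s

Average speed = (total path length)/(elapsed time); on a piecewise-linear x-t graph the path length is Σ|Δx|.
0–4 s: |Δx| = |-9 − 10| = 19 m
4–8 s: |Δx| = |0 − -9| = 9 m
8–12 s: |Δx| = |-7 − 0| = 7 m
12–16 s: |Δx| = |-10 − -7| = 3 m
16–19 s: |Δx| = |-3 − -10| = 7 m
Total path = 45 m; average speed = 45/19 = 45/19 m/s.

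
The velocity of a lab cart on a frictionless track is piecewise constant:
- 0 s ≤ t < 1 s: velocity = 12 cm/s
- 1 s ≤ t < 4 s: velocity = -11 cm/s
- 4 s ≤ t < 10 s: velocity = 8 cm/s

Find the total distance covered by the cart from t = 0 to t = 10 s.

93 cm

Total distance travelled is ∫|v| dt — sum the magnitudes of each area piece.
0–1 s: |12| × 1 = 12 cm
1–4 s: |-11| × 3 = 33 cm
4–10 s: |8| × 6 = 48 cm
Total distance = 93 cm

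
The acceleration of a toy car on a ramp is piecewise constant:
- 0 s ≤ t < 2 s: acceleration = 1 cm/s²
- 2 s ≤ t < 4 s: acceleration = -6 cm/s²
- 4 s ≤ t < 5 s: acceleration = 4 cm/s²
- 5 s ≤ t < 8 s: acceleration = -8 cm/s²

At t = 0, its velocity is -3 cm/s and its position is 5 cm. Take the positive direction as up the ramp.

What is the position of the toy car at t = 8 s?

-87 cm

On each constant-a segment, Δv = aΔt and Δx = v₀Δt + ½aΔt²; chain segment to segment.
0–2 s: v starts -3 cm/s; Δx = -3·2 + ½·1·2² = -4 cm; v ends -1 cm/s.
2–4 s: v starts -1 cm/s; Δx = -1·2 + ½·-6·2² = -14 cm; v ends -13 cm/s.
4–5 s: v starts -13 cm/s; Δx = -13·1 + ½·4·1² = -11 cm; v ends -9 cm/s.
5–8 s: v starts -9 cm/s; Δx = -9·3 + ½·-8·3² = -63 cm; v ends -33 cm/s.
x(8) = 5 + Σ Δx = -87 cm.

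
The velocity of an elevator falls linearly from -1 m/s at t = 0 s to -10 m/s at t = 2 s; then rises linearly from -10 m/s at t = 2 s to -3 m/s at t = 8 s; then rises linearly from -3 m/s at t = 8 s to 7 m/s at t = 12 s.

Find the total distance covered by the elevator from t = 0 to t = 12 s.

Distance (not displacement) is the total path length: add the absolute areas under v-t.
0–2 s: |½(-1 + -10)(2)| = 11 m
2–8 s: |½(-10 + -3)(6)| = 39 m
8–12 s: v = 0 at t = 9.2 s; triangle areas 1.8 + 9.8 = 11.6 m
Total distance = 61.6 m

61.6 m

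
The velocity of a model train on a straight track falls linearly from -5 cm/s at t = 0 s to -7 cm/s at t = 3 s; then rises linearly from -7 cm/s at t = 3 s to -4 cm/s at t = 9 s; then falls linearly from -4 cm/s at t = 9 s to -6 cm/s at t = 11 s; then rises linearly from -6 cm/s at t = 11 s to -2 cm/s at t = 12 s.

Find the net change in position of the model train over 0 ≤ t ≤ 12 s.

Net displacement equals the area under the velocity-time graph (areas below the axis count negative).
0–3 s: ½(-5 + -7)(3) = -18 cm
3–9 s: ½(-7 + -4)(6) = -33 cm
9–11 s: ½(-4 + -6)(2) = -10 cm
11–12 s: ½(-6 + -2)(1) = -4 cm
Net displacement = -65 cm

-65 cm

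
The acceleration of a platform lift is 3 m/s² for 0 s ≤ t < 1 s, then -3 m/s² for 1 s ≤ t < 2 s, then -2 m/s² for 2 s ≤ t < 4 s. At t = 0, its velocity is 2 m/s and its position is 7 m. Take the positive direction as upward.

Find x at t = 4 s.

On each constant-a segment, Δv = aΔt and Δx = v₀Δt + ½aΔt²; chain segment to segment.
0–1 s: v starts 2 m/s; Δx = 2·1 + ½·3·1² = 3.5 m; v ends 5 m/s.
1–2 s: v starts 5 m/s; Δx = 5·1 + ½·-3·1² = 3.5 m; v ends 2 m/s.
2–4 s: v starts 2 m/s; Δx = 2·2 + ½·-2·2² = 0 m; v ends -2 m/s.
x(4) = 7 + Σ Δx = 14 m.

14 m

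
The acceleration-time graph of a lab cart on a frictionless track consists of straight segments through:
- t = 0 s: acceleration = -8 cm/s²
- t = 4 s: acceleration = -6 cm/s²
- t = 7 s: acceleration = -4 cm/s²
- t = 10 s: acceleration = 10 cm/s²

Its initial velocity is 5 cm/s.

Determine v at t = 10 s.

-29 cm/s

Δv equals the area under the a-t graph; then v = v₀ + Δv.
0–4 s: ½(-8 + -6)(4) = -28 cm/s
4–7 s: ½(-6 + -4)(3) = -15 cm/s
7–10 s: ½(-4 + 10)(3) = 9 cm/s
Δv = -34 cm/s, so v(10) = 5 + (-34) = -29 cm/s.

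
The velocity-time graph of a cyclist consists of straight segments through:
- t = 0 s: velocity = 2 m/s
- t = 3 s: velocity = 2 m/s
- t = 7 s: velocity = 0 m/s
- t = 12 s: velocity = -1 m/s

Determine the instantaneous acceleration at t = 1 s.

0 m/s²

Acceleration is the slope of the v-t graph on 0–3 s: (2 − 2)/(3 − 0) = 0 m/s².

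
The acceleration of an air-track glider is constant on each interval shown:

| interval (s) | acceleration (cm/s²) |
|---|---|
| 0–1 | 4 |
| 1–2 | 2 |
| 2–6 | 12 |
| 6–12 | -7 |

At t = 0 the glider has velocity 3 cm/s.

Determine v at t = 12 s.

Δv equals the area under the a-t graph; then v = v₀ + Δv.
0–1 s: 4 × 1 = 4 cm/s
1–2 s: 2 × 1 = 2 cm/s
2–6 s: 12 × 4 = 48 cm/s
6–12 s: -7 × 6 = -42 cm/s
Δv = 12 cm/s, so v(12) = 3 + (12) = 15 cm/s.

15 cm/s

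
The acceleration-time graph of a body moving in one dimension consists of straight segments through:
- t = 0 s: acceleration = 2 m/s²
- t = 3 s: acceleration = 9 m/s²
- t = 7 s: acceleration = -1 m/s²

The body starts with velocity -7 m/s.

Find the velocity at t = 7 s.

Δv equals the area under the a-t graph; then v = v₀ + Δv.
0–3 s: ½(2 + 9)(3) = 16.5 m/s
3–7 s: ½(9 + -1)(4) = 16 m/s
Δv = 32.5 m/s, so v(7) = -7 + (32.5) = 25.5 m/s.

25.5 m/s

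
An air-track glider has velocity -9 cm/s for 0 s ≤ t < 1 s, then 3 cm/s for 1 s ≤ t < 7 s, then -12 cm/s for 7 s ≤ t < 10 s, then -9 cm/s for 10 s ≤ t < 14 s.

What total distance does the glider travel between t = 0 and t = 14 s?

Distance (not displacement) is the total path length: add the absolute areas under v-t.
0–1 s: |-9| × 1 = 9 cm
1–7 s: |3| × 6 = 18 cm
7–10 s: |-12| × 3 = 36 cm
10–14 s: |-9| × 4 = 36 cm
Total distance = 99 cm

99 cm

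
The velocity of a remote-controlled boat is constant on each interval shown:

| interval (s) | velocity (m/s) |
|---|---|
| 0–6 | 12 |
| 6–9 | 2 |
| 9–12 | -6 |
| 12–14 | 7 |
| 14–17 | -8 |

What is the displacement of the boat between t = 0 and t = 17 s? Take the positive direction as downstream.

Net displacement equals the area under the velocity-time graph (areas below the axis count negative).
0–6 s: 12 × 6 = 72 m
6–9 s: 2 × 3 = 6 m
9–12 s: -6 × 3 = -18 m
12–14 s: 7 × 2 = 14 m
14–17 s: -8 × 3 = -24 m
Net displacement = 50 m

50 m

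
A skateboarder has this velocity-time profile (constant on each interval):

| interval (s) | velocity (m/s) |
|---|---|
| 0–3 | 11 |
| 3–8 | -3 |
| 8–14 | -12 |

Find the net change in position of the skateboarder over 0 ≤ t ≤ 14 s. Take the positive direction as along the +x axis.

Net displacement equals the area under the velocity-time graph (areas below the axis count negative).
0–3 s: 11 × 3 = 33 m
3–8 s: -3 × 5 = -15 m
8–14 s: -12 × 6 = -72 m
Net displacement = -54 m

-54 m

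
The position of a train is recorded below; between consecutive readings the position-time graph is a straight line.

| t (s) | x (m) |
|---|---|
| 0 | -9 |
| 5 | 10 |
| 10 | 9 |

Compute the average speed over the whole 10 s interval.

2 m/s

Average speed = (total path length)/(elapsed time); on a piecewise-linear x-t graph the path length is Σ|Δx|.
0–5 s: |Δx| = |10 − -9| = 19 m
5–10 s: |Δx| = |9 − 10| = 1 m
Total path = 20 m; average speed = 20/10 = 2 m/s.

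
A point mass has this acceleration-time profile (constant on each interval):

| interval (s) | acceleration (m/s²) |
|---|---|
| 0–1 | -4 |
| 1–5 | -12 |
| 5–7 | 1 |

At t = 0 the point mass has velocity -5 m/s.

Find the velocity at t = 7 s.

Δv equals the area under the a-t graph; then v = v₀ + Δv.
0–1 s: -4 × 1 = -4 m/s
1–5 s: -12 × 4 = -48 m/s
5–7 s: 1 × 2 = 2 m/s
Δv = -50 m/s, so v(7) = -5 + (-50) = -55 m/s.

-55 m/s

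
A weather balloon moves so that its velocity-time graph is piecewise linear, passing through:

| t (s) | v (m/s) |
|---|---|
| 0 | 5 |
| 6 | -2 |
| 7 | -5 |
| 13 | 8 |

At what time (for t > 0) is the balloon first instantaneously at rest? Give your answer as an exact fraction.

v changes sign on 0–6 s (from 5 to -2); the graph is linear there, so v = 0 at t = 0 + (-5)·(6 − 0)/(-2 − 5) = 30/7 s.

t = 30/7 s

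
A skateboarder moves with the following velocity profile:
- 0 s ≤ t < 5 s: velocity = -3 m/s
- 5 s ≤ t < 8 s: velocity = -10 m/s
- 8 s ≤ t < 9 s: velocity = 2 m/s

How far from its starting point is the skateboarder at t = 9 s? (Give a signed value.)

Displacement is the signed area under the v-t curve.
0–5 s: -3 × 5 = -15 m
5–8 s: -10 × 3 = -30 m
8–9 s: 2 × 1 = 2 m
Net displacement = -43 m

-43 m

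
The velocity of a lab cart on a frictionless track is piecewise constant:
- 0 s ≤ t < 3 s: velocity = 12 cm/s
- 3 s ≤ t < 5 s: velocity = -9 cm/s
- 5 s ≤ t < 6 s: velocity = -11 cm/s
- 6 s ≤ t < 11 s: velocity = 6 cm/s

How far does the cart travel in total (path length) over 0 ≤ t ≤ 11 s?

95 cm

Distance (not displacement) is the total path length: add the absolute areas under v-t.
0–3 s: |12| × 3 = 36 cm
3–5 s: |-9| × 2 = 18 cm
5–6 s: |-11| × 1 = 11 cm
6–11 s: |6| × 5 = 30 cm
Total distance = 95 cm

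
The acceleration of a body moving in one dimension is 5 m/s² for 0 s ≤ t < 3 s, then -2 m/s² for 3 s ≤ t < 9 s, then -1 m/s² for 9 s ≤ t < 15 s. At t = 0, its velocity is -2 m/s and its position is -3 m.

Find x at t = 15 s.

43.5 m

On each constant-a segment, Δv = aΔt and Δx = v₀Δt + ½aΔt²; chain segment to segment.
0–3 s: v starts -2 m/s; Δx = -2·3 + ½·5·3² = 16.5 m; v ends 13 m/s.
3–9 s: v starts 13 m/s; Δx = 13·6 + ½·-2·6² = 42 m; v ends 1 m/s.
9–15 s: v starts 1 m/s; Δx = 1·6 + ½·-1·6² = -12 m; v ends -5 m/s.
x(15) = -3 + Σ Δx = 43.5 m.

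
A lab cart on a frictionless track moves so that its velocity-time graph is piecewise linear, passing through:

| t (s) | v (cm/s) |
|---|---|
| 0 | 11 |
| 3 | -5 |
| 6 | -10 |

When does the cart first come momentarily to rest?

v changes sign on 0–3 s (from 11 to -5); the graph is linear there, so v = 0 at t = 0 + (-11)·(3 − 0)/(-5 − 11) = 2.0625 s.

t = 2.0625 s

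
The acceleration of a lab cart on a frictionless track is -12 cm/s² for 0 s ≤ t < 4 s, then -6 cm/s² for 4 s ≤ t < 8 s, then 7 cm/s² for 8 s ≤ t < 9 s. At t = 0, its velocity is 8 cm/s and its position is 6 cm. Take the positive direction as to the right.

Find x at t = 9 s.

-326.5 cm

On each constant-a segment, Δv = aΔt and Δx = v₀Δt + ½aΔt²; chain segment to segment.
0–4 s: v starts 8 cm/s; Δx = 8·4 + ½·-12·4² = -64 cm; v ends -40 cm/s.
4–8 s: v starts -40 cm/s; Δx = -40·4 + ½·-6·4² = -208 cm; v ends -64 cm/s.
8–9 s: v starts -64 cm/s; Δx = -64·1 + ½·7·1² = -60.5 cm; v ends -57 cm/s.
x(9) = 6 + Σ Δx = -326.5 cm.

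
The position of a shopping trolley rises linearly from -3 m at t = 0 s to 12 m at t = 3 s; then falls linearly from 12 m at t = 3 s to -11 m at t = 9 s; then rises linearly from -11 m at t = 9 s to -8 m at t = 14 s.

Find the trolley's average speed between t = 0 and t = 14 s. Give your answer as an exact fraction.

41/14 m/s

Average speed = (total path length)/(elapsed time); on a piecewise-linear x-t graph the path length is Σ|Δx|.
0–3 s: |Δx| = |12 − -3| = 15 m
3–9 s: |Δx| = |-11 − 12| = 23 m
9–14 s: |Δx| = |-8 − -11| = 3 m
Total path = 41 m; average speed = 41/14 = 41/14 m/s.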